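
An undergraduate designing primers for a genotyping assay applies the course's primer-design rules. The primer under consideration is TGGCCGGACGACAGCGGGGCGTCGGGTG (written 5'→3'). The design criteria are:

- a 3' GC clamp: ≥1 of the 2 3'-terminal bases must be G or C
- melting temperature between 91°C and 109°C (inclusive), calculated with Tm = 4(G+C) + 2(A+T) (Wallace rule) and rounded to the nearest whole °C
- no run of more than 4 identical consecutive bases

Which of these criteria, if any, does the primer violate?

Base counts: A=3, T=3, G=15, C=7 (length 28).
GC clamp: 3' end TG has 1 G/C ✓
Tm: Tm = 2·6 + 4·22 = 100°C ✓
homopolymer run: longest run = 4 ✓

Meets all criteria.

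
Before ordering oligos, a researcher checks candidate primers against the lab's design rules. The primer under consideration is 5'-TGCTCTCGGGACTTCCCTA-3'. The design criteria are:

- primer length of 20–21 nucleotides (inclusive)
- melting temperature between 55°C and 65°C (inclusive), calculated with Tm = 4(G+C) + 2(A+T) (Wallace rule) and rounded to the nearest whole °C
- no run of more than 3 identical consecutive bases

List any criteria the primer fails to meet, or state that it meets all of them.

Base counts: A=2, T=6, G=4, C=7 (length 19).
length: length 19, outside 20–21 ✗
Tm: Tm = 2·8 + 4·11 = 60°C ✓
homopolymer run: longest run = 3 ✓

Fails: length.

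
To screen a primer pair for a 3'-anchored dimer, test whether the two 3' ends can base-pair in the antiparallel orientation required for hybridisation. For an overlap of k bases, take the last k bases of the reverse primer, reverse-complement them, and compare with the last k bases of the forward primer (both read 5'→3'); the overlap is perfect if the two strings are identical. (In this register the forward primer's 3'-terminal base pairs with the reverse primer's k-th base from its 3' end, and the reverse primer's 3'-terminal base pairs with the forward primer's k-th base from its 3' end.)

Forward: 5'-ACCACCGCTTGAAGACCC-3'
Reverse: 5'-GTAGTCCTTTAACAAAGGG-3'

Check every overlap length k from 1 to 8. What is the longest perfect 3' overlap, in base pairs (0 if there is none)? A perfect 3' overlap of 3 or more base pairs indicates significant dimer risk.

Longest perfect overlap: 3 complementary base pairs; significant dimer risk (threshold 3).

Last 8 bases (5'→3') — forward …GAAGACCC, reverse …ACAAAGGG.
Reverse complement of the reverse primer's last 8 bases: CCCTTTGT; its first k bases are the reverse complement of the reverse primer's last k bases, so a perfect k-base overlap needs the forward primer's last k bases to equal them.
Comparing (forward last k vs required): k=1: C vs C ✓; k=2: CC vs CC ✓; k=3: CCC vs CCC ✓; k=4: ACCC vs CCCT ✗; k=5: GACCC vs CCCTT ✗; k=6: AGACCC vs CCCTTT ✗; k=7: AAGACCC vs CCCTTTG ✗; k=8: GAAGACCC vs CCCTTTGT ✗.
Perfect overlaps at k = 1, 2, 3; the largest is 3.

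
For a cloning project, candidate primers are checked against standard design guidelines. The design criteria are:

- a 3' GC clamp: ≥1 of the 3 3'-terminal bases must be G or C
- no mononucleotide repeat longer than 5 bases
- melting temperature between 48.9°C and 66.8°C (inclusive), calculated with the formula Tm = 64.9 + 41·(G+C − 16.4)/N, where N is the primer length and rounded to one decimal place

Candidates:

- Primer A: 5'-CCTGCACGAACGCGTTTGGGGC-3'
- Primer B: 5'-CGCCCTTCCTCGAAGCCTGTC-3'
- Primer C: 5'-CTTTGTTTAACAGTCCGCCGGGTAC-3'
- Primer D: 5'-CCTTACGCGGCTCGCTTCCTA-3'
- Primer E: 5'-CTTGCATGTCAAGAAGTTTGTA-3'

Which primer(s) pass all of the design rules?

Primer A, Primer B, Primer C, Primer D and Primer E.

Primer A (22 nt, A=3 T=4 G=8 C=7): 3' end GGC has 3 G/C ✓; longest run = 4 ✓; Tm = 64.9 + 41·(15 − 16.4)/22 = 62.3°C ✓ — passes.
Primer B (21 nt, A=2 T=5 G=4 C=10): 3' end GTC has 2 G/C ✓; longest run = 3 ✓; Tm = 64.9 + 41·(14 − 16.4)/21 = 60.2°C ✓ — passes.
Primer C (25 nt, A=4 T=8 G=6 C=7): 3' end TAC has 1 G/C ✓; longest run = 3 ✓; Tm = 64.9 + 41·(13 − 16.4)/25 = 59.3°C ✓ — passes.
Primer D (21 nt, A=2 T=6 G=4 C=9): 3' end CTA has 1 G/C ✓; longest run = 2 ✓; Tm = 64.9 + 41·(13 − 16.4)/21 = 58.3°C ✓ — passes.
Primer E (22 nt, A=6 T=8 G=5 C=3): 3' end GTA has 1 G/C ✓; longest run = 3 ✓; Tm = 64.9 + 41·(8 − 16.4)/22 = 49.2°C ✓ — passes.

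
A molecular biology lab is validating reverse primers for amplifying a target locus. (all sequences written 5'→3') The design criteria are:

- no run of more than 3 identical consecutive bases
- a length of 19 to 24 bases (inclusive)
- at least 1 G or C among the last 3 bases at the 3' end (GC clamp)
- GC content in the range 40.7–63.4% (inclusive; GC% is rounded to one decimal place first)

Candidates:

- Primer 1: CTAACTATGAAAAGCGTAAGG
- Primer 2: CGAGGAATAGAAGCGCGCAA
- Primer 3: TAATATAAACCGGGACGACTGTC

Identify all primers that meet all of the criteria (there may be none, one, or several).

Primer 2 and Primer 3.

Primer 1 (21 nt, A=9 T=4 G=5 C=3): longest run = 4, exceeds 3 ✗; length 21 ✓; 3' end AGG has 2 G/C ✓; GC 8/21 = 38.1%, outside 40.7–63.4% ✗ — fails.
Primer 2 (20 nt, A=8 T=1 G=7 C=4): longest run = 2 ✓; length 20 ✓; 3' end CAA has 1 G/C ✓; GC 11/20 = 55.0% ✓ — passes.
Primer 3 (23 nt, A=8 T=5 G=5 C=5): longest run = 3 ✓; length 23 ✓; 3' end GTC has 2 G/C ✓; GC 10/23 = 43.5% ✓ — passes.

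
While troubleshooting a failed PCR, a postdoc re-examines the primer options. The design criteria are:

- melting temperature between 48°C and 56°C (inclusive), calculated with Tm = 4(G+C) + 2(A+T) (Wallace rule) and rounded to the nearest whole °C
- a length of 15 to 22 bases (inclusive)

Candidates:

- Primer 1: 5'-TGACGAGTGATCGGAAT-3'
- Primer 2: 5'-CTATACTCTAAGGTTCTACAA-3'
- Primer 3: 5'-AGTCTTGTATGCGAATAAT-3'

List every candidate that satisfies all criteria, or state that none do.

Primer 1, Primer 2 and Primer 3.

Primer 1 (17 nt, A=5 T=4 G=6 C=2): Tm = 2·9 + 4·8 = 50°C ✓; length 17 ✓ — passes.
Primer 2 (21 nt, A=7 T=7 G=2 C=5): Tm = 2·14 + 4·7 = 56°C ✓; length 21 ✓ — passes.
Primer 3 (19 nt, A=6 T=7 G=4 C=2): Tm = 2·13 + 4·6 = 50°C ✓; length 19 ✓ — passes.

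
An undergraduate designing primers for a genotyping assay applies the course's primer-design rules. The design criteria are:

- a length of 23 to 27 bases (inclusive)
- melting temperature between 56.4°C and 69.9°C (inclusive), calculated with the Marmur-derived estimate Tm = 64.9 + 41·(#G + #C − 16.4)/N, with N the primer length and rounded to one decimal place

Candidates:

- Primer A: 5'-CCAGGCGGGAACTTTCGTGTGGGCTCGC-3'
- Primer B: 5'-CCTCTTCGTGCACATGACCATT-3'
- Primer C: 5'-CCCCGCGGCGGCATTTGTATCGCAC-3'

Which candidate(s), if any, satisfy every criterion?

Primer C only.

Primer A (28 nt, A=3 T=6 G=11 C=8): length 28, outside 23–27 ✗; Tm = 64.9 + 41·(19 − 16.4)/28 = 68.7°C ✓ — fails.
Primer B (22 nt, A=4 T=7 G=3 C=8): length 22, outside 23–27 ✗; Tm = 64.9 + 41·(11 − 16.4)/22 = 54.8°C, outside 56.4–69.9°C ✗ — fails.
Primer C (25 nt, A=3 T=5 G=7 C=10): length 25 ✓; Tm = 64.9 + 41·(17 − 16.4)/25 = 65.9°C ✓ — passes.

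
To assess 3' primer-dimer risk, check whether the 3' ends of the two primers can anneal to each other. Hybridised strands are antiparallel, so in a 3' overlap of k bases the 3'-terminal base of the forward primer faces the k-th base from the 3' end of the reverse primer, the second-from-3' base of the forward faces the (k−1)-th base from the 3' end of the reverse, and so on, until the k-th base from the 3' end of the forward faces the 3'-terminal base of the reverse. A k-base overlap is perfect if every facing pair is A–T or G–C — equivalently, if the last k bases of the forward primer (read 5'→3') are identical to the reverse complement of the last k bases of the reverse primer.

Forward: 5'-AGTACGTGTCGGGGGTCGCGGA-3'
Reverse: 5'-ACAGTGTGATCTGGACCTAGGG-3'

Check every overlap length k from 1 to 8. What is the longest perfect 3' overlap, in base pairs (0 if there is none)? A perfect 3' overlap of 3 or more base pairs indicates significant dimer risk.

Longest perfect overlap: 0 complementary base pairs; below the dimer-risk threshold (threshold 3).

Last 8 bases (5'→3') — forward …GTCGCGGA, reverse …ACCTAGGG.
Reverse complement of the reverse primer's last 8 bases: CCCTAGGT; its first k bases are the reverse complement of the reverse primer's last k bases, so a perfect k-base overlap needs the forward primer's last k bases to equal them.
Comparing (forward last k vs required): k=1: A vs C ✗; k=2: GA vs CC ✗; k=3: GGA vs CCC ✗; k=4: CGGA vs CCCT ✗; k=5: GCGGA vs CCCTA ✗; k=6: CGCGGA vs CCCTAG ✗; k=7: TCGCGGA vs CCCTAGG ✗; k=8: GTCGCGGA vs CCCTAGGT ✗.
No overlap length from 1 to 8 is perfect, so the longest perfect 3' overlap is 0.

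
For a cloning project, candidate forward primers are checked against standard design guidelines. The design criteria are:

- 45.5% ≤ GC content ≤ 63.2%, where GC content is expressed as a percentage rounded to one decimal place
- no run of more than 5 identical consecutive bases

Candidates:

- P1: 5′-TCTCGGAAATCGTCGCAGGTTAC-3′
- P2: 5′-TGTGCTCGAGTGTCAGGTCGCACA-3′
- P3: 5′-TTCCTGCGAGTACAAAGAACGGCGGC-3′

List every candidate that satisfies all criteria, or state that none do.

P1, P2 and P3.

P1 (23 nt, A=5 T=6 G=6 C=6): GC 12/23 = 52.2% ✓; longest run = 3 ✓ — passes.
P2 (24 nt, A=4 T=6 G=8 C=6): GC 14/24 = 58.3% ✓; longest run = 2 ✓ — passes.
P3 (26 nt, A=7 T=4 G=8 C=7): GC 15/26 = 57.7% ✓; longest run = 3 ✓ — passes.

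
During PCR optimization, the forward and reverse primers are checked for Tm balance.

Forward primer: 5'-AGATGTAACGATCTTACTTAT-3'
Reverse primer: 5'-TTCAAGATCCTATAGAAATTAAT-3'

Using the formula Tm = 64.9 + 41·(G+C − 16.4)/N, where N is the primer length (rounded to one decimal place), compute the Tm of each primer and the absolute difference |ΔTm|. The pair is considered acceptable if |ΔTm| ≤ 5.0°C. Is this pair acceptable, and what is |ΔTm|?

Forward: G+C = 6, N = 21 → Tm = 64.9 + 41·(6 − 16.4)/21 = 44.6°C.
Reverse: G+C = 5, N = 23 → Tm = 64.9 + 41·(5 − 16.4)/23 = 44.6°C.
|ΔTm| = |44.6 − 44.6| = 0.0°C, ≤ 5.0°C.

|ΔTm| = 0.0°C; the pair is acceptable.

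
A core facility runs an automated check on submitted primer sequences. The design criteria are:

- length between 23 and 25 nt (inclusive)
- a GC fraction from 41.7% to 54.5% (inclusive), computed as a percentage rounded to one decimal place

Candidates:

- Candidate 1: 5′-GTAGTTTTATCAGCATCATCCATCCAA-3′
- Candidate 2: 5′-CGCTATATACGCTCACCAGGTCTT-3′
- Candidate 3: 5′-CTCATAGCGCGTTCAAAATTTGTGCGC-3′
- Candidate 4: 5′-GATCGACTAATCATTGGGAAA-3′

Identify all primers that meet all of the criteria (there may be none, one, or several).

Candidate 1 (27 nt, A=8 T=9 G=3 C=7): length 27, outside 23–25 ✗; GC 10/27 = 37.0%, outside 41.7–54.5% ✗ — fails.
Candidate 2 (24 nt, A=5 T=7 G=4 C=8): length 24 ✓; GC 12/24 = 50.0% ✓ — passes.
Candidate 3 (27 nt, A=6 T=8 G=6 C=7): length 27, outside 23–25 ✗; GC 13/27 = 48.1% ✓ — fails.
Candidate 4 (21 nt, A=8 T=5 G=5 C=3): length 21, outside 23–25 ✗; GC 8/21 = 38.1%, outside 41.7–54.5% ✗ — fails.

Candidate 2 only.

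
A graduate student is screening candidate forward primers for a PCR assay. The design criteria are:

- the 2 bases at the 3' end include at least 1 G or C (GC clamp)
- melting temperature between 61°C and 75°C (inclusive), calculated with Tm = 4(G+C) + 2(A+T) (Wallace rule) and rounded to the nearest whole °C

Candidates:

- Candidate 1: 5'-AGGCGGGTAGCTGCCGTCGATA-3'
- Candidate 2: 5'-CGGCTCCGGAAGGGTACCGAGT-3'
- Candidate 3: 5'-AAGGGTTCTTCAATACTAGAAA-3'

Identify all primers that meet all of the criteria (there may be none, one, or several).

Candidate 1 (22 nt, A=4 T=4 G=9 C=5): 3' end TA has 0 G/C, need ≥1 ✗; Tm = 2·8 + 4·14 = 72°C ✓ — fails.
Candidate 2 (22 nt, A=4 T=3 G=9 C=6): 3' end GT has 1 G/C ✓; Tm = 2·7 + 4·15 = 74°C ✓ — passes.
Candidate 3 (22 nt, A=9 T=6 G=4 C=3): 3' end AA has 0 G/C, need ≥1 ✗; Tm = 2·15 + 4·7 = 58°C, outside 61–75°C ✗ — fails.

Candidate 2 only.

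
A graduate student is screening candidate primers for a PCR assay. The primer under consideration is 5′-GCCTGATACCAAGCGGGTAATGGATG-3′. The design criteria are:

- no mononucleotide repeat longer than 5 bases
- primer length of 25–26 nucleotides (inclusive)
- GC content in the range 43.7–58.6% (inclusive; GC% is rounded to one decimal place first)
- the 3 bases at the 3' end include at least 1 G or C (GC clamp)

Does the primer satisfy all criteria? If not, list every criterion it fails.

Meets all criteria.

Base counts: A=7, T=5, G=9, C=5 (length 26).
homopolymer run: longest run = 3 ✓
length: length 26 ✓
GC content: GC 14/26 = 53.8% ✓
GC clamp: 3' end ATG has 1 G/C ✓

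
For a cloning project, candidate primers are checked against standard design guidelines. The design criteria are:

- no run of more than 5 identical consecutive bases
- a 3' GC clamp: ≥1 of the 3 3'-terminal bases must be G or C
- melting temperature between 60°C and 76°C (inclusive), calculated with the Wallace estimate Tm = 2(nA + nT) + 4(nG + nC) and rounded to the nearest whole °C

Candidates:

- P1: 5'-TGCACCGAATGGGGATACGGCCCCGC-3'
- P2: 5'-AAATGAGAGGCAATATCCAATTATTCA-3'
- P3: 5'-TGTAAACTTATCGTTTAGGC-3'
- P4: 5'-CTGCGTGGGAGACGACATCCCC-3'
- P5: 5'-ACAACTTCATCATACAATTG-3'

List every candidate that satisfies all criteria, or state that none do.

P1 (26 nt, A=5 T=3 G=9 C=9): longest run = 4 ✓; 3' end CGC has 3 G/C ✓; Tm = 2·8 + 4·18 = 88°C, outside 60–76°C ✗ — fails.
P2 (27 nt, A=12 T=7 G=4 C=4): longest run = 3 ✓; 3' end TCA has 1 G/C ✓; Tm = 2·19 + 4·8 = 70°C ✓ — passes.
P3 (20 nt, A=5 T=8 G=4 C=3): longest run = 3 ✓; 3' end GGC has 3 G/C ✓; Tm = 2·13 + 4·7 = 54°C, outside 60–76°C ✗ — fails.
P4 (22 nt, A=4 T=3 G=7 C=8): longest run = 4 ✓; 3' end CCC has 3 G/C ✓; Tm = 2·7 + 4·15 = 74°C ✓ — passes.
P5 (20 nt, A=8 T=6 G=1 C=5): longest run = 2 ✓; 3' end TTG has 1 G/C ✓; Tm = 2·14 + 4·6 = 52°C, outside 60–76°C ✗ — fails.

P2 and P4.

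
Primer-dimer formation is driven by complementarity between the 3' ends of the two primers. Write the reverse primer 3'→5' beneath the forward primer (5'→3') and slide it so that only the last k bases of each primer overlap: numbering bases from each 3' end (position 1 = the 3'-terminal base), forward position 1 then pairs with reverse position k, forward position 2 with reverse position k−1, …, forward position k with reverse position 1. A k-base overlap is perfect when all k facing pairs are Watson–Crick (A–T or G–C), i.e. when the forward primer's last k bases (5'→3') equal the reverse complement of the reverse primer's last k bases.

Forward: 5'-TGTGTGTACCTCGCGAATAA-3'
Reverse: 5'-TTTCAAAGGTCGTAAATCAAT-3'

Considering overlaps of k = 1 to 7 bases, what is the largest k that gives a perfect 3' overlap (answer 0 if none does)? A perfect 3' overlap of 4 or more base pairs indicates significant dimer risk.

Longest perfect overlap: 1 complementary base pair; below the dimer-risk threshold (threshold 4).

Last 7 bases (5'→3') — forward …CGAATAA, reverse …AATCAAT.
Reverse complement of the reverse primer's last 7 bases: ATTGATT; its first k bases are the reverse complement of the reverse primer's last k bases, so a perfect k-base overlap needs the forward primer's last k bases to equal them.
Comparing (forward last k vs required): k=1: A vs A ✓; k=2: AA vs AT ✗; k=3: TAA vs ATT ✗; k=4: ATAA vs ATTG ✗; k=5: AATAA vs ATTGA ✗; k=6: GAATAA vs ATTGAT ✗; k=7: CGAATAA vs ATTGATT ✗.
Only k = 1 is perfect, so the longest perfect 3' overlap is 1.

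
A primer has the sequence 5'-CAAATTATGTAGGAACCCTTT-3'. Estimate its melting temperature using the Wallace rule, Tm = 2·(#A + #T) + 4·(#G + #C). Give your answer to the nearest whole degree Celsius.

Base counts: A=7, T=7, G=3, C=4 (length 21).
Tm = 2·(7+7) + 4·(3+4) = 2·14 + 4·7 = 28 + 28 = 56°C.

56°C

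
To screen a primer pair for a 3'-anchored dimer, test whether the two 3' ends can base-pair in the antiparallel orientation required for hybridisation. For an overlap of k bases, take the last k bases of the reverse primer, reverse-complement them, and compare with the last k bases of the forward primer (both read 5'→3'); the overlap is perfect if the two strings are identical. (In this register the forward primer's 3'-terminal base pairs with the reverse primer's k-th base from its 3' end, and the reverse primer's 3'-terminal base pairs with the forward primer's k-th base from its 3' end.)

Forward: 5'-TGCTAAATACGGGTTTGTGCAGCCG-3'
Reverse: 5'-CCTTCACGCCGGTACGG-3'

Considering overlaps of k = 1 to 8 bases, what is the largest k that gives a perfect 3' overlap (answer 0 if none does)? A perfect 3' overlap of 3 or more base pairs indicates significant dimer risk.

Longest perfect overlap: 3 complementary base pairs; significant dimer risk (threshold 3).

Last 8 bases (5'→3') — forward …TGCAGCCG, reverse …CGGTACGG.
Reverse complement of the reverse primer's last 8 bases: CCGTACCG; its first k bases are the reverse complement of the reverse primer's last k bases, so a perfect k-base overlap needs the forward primer's last k bases to equal them.
Comparing (forward last k vs required): k=1: G vs C ✗; k=2: CG vs CC ✗; k=3: CCG vs CCG ✓; k=4: GCCG vs CCGT ✗; k=5: AGCCG vs CCGTA ✗; k=6: CAGCCG vs CCGTAC ✗; k=7: GCAGCCG vs CCGTACC ✗; k=8: TGCAGCCG vs CCGTACCG ✗.
Only k = 3 is perfect, so the longest perfect 3' overlap is 3.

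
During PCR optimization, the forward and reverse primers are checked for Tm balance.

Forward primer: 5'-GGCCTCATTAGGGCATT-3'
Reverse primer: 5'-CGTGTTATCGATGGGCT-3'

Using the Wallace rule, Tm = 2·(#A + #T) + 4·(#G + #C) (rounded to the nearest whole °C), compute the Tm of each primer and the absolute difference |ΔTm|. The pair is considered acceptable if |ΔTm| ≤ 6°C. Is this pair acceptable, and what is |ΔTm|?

Forward: A=3 T=5 G=5 C=4 → Tm = 2·8 + 4·9 = 52°C.
Reverse: A=2 T=6 G=6 C=3 → Tm = 2·8 + 4·9 = 52°C.
|ΔTm| = |52 − 52| = 0°C, ≤ 6°C.

|ΔTm| = 0°C; the pair is acceptable.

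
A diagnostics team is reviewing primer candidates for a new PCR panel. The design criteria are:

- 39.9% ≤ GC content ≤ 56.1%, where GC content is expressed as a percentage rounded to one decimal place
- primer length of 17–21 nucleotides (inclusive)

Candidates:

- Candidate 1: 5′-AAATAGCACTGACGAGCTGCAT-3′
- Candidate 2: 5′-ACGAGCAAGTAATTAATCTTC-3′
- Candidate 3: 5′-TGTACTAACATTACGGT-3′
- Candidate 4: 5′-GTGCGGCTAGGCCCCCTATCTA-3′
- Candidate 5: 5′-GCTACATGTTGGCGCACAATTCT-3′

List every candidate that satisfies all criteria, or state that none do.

None of the candidates satisfy all criteria.

Candidate 1 (22 nt, A=8 T=4 G=5 C=5): GC 10/22 = 45.5% ✓; length 22, outside 17–21 ✗ — fails.
Candidate 2 (21 nt, A=8 T=6 G=3 C=4): GC 7/21 = 33.3%, outside 39.9–56.1% ✗; length 21 ✓ — fails.
Candidate 3 (17 nt, A=5 T=6 G=3 C=3): GC 6/17 = 35.3%, outside 39.9–56.1% ✗; length 17 ✓ — fails.
Candidate 4 (22 nt, A=3 T=5 G=6 C=8): GC 14/22 = 63.6%, outside 39.9–56.1% ✗; length 22, outside 17–21 ✗ — fails.
Candidate 5 (23 nt, A=5 T=7 G=5 C=6): GC 11/23 = 47.8% ✓; length 23, outside 17–21 ✗ — fails.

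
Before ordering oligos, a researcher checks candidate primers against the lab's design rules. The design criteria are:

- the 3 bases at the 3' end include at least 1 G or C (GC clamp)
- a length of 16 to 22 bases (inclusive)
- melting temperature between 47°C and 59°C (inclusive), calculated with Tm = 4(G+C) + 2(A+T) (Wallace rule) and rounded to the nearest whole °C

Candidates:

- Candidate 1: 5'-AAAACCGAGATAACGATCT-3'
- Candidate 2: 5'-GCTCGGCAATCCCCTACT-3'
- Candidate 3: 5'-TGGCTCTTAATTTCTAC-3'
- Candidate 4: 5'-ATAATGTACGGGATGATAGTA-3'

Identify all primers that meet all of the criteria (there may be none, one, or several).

Candidate 1, Candidate 2 and Candidate 4.

Candidate 1 (19 nt, A=9 T=3 G=3 C=4): 3' end TCT has 1 G/C ✓; length 19 ✓; Tm = 2·12 + 4·7 = 52°C ✓ — passes.
Candidate 2 (18 nt, A=3 T=4 G=3 C=8): 3' end ACT has 1 G/C ✓; length 18 ✓; Tm = 2·7 + 4·11 = 58°C ✓ — passes.
Candidate 3 (17 nt, A=3 T=8 G=2 C=4): 3' end TAC has 1 G/C ✓; length 17 ✓; Tm = 2·11 + 4·6 = 46°C, outside 47–59°C ✗ — fails.
Candidate 4 (21 nt, A=8 T=6 G=6 C=1): 3' end GTA has 1 G/C ✓; length 21 ✓; Tm = 2·14 + 4·7 = 56°C ✓ — passes.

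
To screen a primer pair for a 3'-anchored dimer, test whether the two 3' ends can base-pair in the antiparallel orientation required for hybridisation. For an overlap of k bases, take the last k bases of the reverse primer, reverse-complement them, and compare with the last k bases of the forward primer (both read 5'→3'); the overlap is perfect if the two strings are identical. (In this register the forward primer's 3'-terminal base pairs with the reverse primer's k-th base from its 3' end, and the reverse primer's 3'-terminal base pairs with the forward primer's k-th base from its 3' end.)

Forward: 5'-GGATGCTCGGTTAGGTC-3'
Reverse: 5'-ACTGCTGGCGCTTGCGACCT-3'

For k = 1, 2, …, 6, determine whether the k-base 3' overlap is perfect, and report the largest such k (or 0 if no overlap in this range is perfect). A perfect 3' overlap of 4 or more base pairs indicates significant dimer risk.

Longest perfect overlap: 5 complementary base pairs; significant dimer risk (threshold 4).

Last 6 bases (5'→3') — forward …TAGGTC, reverse …CGACCT.
Reverse complement of the reverse primer's last 6 bases: AGGTCG; its first k bases are the reverse complement of the reverse primer's last k bases, so a perfect k-base overlap needs the forward primer's last k bases to equal them.
Comparing (forward last k vs required): k=1: C vs A ✗; k=2: TC vs AG ✗; k=3: GTC vs AGG ✗; k=4: GGTC vs AGGT ✗; k=5: AGGTC vs AGGTC ✓; k=6: TAGGTC vs AGGTCG ✗.
Only k = 5 is perfect, so the longest perfect 3' overlap is 5.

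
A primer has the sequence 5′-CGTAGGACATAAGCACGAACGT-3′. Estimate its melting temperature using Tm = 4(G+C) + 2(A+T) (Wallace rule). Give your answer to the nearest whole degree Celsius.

Base counts: A=8, T=3, G=6, C=5 (length 22).
Tm = 2·(8+3) + 4·(6+5) = 2·11 + 4·11 = 22 + 44 = 66°C.

66°C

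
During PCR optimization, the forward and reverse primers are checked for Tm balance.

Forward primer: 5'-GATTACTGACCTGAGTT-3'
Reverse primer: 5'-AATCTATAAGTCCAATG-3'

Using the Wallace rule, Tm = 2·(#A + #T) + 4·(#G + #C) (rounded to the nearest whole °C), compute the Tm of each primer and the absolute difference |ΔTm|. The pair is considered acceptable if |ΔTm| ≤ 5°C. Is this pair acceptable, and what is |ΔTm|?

|ΔTm| = 4°C; the pair is acceptable.

Forward: A=4 T=6 G=4 C=3 → Tm = 2·10 + 4·7 = 48°C.
Reverse: A=7 T=5 G=2 C=3 → Tm = 2·12 + 4·5 = 44°C.
|ΔTm| = |48 − 44| = 4°C, ≤ 5°C.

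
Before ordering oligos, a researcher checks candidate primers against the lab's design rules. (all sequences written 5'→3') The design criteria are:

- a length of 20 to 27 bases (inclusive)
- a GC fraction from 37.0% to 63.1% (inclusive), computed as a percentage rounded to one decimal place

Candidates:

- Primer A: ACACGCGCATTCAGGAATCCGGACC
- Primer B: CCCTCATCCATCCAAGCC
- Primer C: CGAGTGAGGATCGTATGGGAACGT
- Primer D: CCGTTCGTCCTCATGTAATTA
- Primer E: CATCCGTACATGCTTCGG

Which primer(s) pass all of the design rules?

Primer A (25 nt, A=7 T=3 G=6 C=9): length 25 ✓; GC 15/25 = 60.0% ✓ — passes.
Primer B (18 nt, A=4 T=3 G=1 C=10): length 18, outside 20–27 ✗; GC 11/18 = 61.1% ✓ — fails.
Primer C (24 nt, A=6 T=5 G=10 C=3): length 24 ✓; GC 13/24 = 54.2% ✓ — passes.
Primer D (21 nt, A=4 T=8 G=3 C=6): length 21 ✓; GC 9/21 = 42.9% ✓ — passes.
Primer E (18 nt, A=3 T=5 G=4 C=6): length 18, outside 20–27 ✗; GC 10/18 = 55.6% ✓ — fails.

Primer A, Primer C and Primer D.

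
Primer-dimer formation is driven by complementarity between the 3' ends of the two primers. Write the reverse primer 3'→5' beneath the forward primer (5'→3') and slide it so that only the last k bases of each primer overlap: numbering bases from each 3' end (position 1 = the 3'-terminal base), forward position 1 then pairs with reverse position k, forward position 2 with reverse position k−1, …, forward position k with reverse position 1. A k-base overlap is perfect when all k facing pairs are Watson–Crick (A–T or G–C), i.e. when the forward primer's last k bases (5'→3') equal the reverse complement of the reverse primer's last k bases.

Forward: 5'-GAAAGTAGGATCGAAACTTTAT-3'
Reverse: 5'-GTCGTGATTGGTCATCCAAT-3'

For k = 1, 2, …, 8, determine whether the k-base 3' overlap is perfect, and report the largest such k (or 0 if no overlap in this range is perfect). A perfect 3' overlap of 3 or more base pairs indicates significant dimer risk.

Longest perfect overlap: 2 complementary base pairs; below the dimer-risk threshold (threshold 3).

Last 8 bases (5'→3') — forward …AACTTTAT, reverse …CATCCAAT.
Reverse complement of the reverse primer's last 8 bases: ATTGGATG; its first k bases are the reverse complement of the reverse primer's last k bases, so a perfect k-base overlap needs the forward primer's last k bases to equal them.
Comparing (forward last k vs required): k=1: T vs A ✗; k=2: AT vs AT ✓; k=3: TAT vs ATT ✗; k=4: TTAT vs ATTG ✗; k=5: TTTAT vs ATTGG ✗; k=6: CTTTAT vs ATTGGA ✗; k=7: ACTTTAT vs ATTGGAT ✗; k=8: AACTTTAT vs ATTGGATG ✗.
Only k = 2 is perfect, so the longest perfect 3' overlap is 2.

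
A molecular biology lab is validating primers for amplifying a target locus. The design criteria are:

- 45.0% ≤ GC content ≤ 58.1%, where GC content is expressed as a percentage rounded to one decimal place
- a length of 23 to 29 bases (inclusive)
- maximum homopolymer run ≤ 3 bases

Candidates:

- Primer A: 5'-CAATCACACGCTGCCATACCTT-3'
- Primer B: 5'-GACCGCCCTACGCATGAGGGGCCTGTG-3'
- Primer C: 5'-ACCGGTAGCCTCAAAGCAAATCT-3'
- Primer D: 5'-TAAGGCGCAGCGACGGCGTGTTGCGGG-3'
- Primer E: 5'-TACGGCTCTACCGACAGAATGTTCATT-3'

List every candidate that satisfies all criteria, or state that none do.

Primer A (22 nt, A=6 T=5 G=2 C=9): GC 11/22 = 50.0% ✓; length 22, outside 23–29 ✗; longest run = 2 ✓ — fails.
Primer B (27 nt, A=4 T=4 G=10 C=9): GC 19/27 = 70.4%, outside 45.0–58.1% ✗; length 27 ✓; longest run = 4, exceeds 3 ✗ — fails.
Primer C (23 nt, A=8 T=4 G=4 C=7): GC 11/23 = 47.8% ✓; length 23 ✓; longest run = 3 ✓ — passes.
Primer D (27 nt, A=4 T=4 G=13 C=6): GC 19/27 = 70.4%, outside 45.0–58.1% ✗; length 27 ✓; longest run = 3 ✓ — fails.
Primer E (27 nt, A=7 T=8 G=5 C=7): GC 12/27 = 44.4%, outside 45.0–58.1% ✗; length 27 ✓; longest run = 2 ✓ — fails.

Primer C only.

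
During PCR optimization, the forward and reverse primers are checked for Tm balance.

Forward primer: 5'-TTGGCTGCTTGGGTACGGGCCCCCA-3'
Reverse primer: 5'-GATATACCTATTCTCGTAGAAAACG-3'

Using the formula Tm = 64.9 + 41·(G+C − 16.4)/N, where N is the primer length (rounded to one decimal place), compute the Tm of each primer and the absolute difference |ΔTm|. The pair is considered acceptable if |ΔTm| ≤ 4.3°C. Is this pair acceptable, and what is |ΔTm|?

|ΔTm| = 13.1°C; the pair is not acceptable.

Forward: G+C = 17, N = 25 → Tm = 64.9 + 41·(17 − 16.4)/25 = 65.9°C.
Reverse: G+C = 9, N = 25 → Tm = 64.9 + 41·(9 − 16.4)/25 = 52.8°C.
|ΔTm| = |65.9 − 52.8| = 13.1°C, > 4.3°C.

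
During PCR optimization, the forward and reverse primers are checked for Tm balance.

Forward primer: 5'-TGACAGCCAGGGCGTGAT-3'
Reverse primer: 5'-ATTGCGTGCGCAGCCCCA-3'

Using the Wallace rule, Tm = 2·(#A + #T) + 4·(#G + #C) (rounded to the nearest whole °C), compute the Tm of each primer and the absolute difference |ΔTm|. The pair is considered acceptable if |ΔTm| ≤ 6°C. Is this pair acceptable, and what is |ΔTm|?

Forward: A=4 T=3 G=7 C=4 → Tm = 2·7 + 4·11 = 58°C.
Reverse: A=3 T=3 G=5 C=7 → Tm = 2·6 + 4·12 = 60°C.
|ΔTm| = |58 − 60| = 2°C, ≤ 6°C.

|ΔTm| = 2°C; the pair is acceptable.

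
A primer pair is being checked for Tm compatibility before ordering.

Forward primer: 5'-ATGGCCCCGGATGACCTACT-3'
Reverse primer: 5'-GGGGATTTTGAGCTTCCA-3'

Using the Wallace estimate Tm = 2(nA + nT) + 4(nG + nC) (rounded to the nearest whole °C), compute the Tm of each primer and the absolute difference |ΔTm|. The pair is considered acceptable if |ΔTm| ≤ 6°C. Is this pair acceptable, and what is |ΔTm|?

Forward: A=4 T=4 G=5 C=7 → Tm = 2·8 + 4·12 = 64°C.
Reverse: A=3 T=6 G=6 C=3 → Tm = 2·9 + 4·9 = 54°C.
|ΔTm| = |64 − 54| = 10°C, > 6°C.

|ΔTm| = 10°C; the pair is not acceptable.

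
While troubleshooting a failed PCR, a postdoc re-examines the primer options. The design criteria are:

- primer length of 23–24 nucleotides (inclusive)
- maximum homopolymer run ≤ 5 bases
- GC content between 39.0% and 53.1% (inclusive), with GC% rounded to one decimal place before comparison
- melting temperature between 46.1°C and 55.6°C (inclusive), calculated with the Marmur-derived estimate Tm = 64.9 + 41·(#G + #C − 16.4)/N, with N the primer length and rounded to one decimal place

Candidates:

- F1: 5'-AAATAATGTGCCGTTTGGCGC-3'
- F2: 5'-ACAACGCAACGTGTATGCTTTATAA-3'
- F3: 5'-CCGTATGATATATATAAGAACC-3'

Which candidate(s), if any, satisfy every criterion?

None of the candidates satisfy all criteria.

F1 (21 nt, A=5 T=6 G=6 C=4): length 21, outside 23–24 ✗; longest run = 3 ✓; GC 10/21 = 47.6% ✓; Tm = 64.9 + 41·(10 − 16.4)/21 = 52.4°C ✓ — fails.
F2 (25 nt, A=9 T=7 G=4 C=5): length 25, outside 23–24 ✗; longest run = 3 ✓; GC 9/25 = 36.0%, outside 39.0–53.1% ✗; Tm = 64.9 + 41·(9 − 16.4)/25 = 52.8°C ✓ — fails.
F3 (22 nt, A=9 T=6 G=3 C=4): length 22, outside 23–24 ✗; longest run = 2 ✓; GC 7/22 = 31.8%, outside 39.0–53.1% ✗; Tm = 64.9 + 41·(7 − 16.4)/22 = 47.4°C ✓ — fails.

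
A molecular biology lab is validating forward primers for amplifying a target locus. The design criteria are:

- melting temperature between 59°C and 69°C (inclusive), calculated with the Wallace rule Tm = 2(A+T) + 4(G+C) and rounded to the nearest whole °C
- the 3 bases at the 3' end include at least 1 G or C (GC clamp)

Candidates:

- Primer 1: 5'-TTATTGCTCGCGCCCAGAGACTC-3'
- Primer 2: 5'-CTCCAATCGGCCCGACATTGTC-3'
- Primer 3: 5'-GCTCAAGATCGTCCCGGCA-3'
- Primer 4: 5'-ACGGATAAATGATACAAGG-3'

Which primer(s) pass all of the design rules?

Primer 1 (23 nt, A=4 T=6 G=5 C=8): Tm = 2·10 + 4·13 = 72°C, outside 59–69°C ✗; 3' end CTC has 2 G/C ✓ — fails.
Primer 2 (22 nt, A=4 T=5 G=4 C=9): Tm = 2·9 + 4·13 = 70°C, outside 59–69°C ✗; 3' end GTC has 2 G/C ✓ — fails.
Primer 3 (19 nt, A=4 T=3 G=5 C=7): Tm = 2·7 + 4·12 = 62°C ✓; 3' end GCA has 2 G/C ✓ — passes.
Primer 4 (19 nt, A=9 T=3 G=5 C=2): Tm = 2·12 + 4·7 = 52°C, outside 59–69°C ✗; 3' end AGG has 2 G/C ✓ — fails.

Primer 3 only.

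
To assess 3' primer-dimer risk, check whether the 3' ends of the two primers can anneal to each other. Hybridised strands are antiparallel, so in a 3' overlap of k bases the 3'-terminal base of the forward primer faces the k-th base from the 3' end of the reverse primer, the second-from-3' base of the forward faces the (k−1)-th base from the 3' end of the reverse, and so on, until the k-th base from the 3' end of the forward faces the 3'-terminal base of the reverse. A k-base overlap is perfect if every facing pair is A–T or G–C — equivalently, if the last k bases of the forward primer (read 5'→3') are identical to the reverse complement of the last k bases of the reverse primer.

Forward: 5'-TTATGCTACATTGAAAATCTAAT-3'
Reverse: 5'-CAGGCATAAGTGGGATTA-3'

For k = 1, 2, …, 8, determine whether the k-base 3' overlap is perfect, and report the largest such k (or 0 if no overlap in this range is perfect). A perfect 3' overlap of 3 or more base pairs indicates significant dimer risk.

Last 8 bases (5'→3') — forward …AATCTAAT, reverse …TGGGATTA.
Reverse complement of the reverse primer's last 8 bases: TAATCCCA; its first k bases are the reverse complement of the reverse primer's last k bases, so a perfect k-base overlap needs the forward primer's last k bases to equal them.
Comparing (forward last k vs required): k=1: T vs T ✓; k=2: AT vs TA ✗; k=3: AAT vs TAA ✗; k=4: TAAT vs TAAT ✓; k=5: CTAAT vs TAATC ✗; k=6: TCTAAT vs TAATCC ✗; k=7: ATCTAAT vs TAATCCC ✗; k=8: AATCTAAT vs TAATCCCA ✗.
Perfect overlaps at k = 1, 4; the largest is 4.

Longest perfect overlap: 4 complementary base pairs; significant dimer risk (threshold 3).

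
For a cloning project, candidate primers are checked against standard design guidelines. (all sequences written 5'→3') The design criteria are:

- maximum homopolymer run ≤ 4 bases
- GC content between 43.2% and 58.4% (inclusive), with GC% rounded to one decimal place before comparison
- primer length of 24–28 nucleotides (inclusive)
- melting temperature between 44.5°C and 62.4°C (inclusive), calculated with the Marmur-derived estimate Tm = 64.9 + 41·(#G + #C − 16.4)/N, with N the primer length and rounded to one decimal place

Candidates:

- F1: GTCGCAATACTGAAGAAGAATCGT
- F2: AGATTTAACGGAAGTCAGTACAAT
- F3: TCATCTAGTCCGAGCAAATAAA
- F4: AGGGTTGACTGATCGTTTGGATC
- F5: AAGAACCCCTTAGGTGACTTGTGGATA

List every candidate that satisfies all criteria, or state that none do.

F1 (24 nt, A=9 T=5 G=6 C=4): longest run = 2 ✓; GC 10/24 = 41.7%, outside 43.2–58.4% ✗; length 24 ✓; Tm = 64.9 + 41·(10 − 16.4)/24 = 54.0°C ✓ — fails.
F2 (24 nt, A=10 T=6 G=5 C=3): longest run = 3 ✓; GC 8/24 = 33.3%, outside 43.2–58.4% ✗; length 24 ✓; Tm = 64.9 + 41·(8 − 16.4)/24 = 50.6°C ✓ — fails.
F3 (22 nt, A=9 T=5 G=3 C=5): longest run = 3 ✓; GC 8/22 = 36.4%, outside 43.2–58.4% ✗; length 22, outside 24–28 ✗; Tm = 64.9 + 41·(8 − 16.4)/22 = 49.2°C ✓ — fails.
F4 (23 nt, A=4 T=8 G=8 C=3): longest run = 3 ✓; GC 11/23 = 47.8% ✓; length 23, outside 24–28 ✗; Tm = 64.9 + 41·(11 − 16.4)/23 = 55.3°C ✓ — fails.
F5 (27 nt, A=8 T=7 G=7 C=5): longest run = 4 ✓; GC 12/27 = 44.4% ✓; length 27 ✓; Tm = 64.9 + 41·(12 − 16.4)/27 = 58.2°C ✓ — passes.

F5 only.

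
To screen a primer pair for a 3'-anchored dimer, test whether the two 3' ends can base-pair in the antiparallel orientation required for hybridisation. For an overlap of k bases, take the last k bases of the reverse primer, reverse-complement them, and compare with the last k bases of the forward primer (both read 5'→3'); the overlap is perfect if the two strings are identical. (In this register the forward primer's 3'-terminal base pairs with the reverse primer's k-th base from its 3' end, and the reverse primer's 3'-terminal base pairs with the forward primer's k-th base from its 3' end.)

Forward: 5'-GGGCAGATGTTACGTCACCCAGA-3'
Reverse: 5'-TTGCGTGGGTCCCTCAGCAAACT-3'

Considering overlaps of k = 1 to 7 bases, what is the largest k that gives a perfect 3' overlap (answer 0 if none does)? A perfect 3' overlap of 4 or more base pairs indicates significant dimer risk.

Last 7 bases (5'→3') — forward …ACCCAGA, reverse …GCAAACT.
Reverse complement of the reverse primer's last 7 bases: AGTTTGC; its first k bases are the reverse complement of the reverse primer's last k bases, so a perfect k-base overlap needs the forward primer's last k bases to equal them.
Comparing (forward last k vs required): k=1: A vs A ✓; k=2: GA vs AG ✗; k=3: AGA vs AGT ✗; k=4: CAGA vs AGTT ✗; k=5: CCAGA vs AGTTT ✗; k=6: CCCAGA vs AGTTTG ✗; k=7: ACCCAGA vs AGTTTGC ✗.
Only k = 1 is perfect, so the longest perfect 3' overlap is 1.

Longest perfect overlap: 1 complementary base pair; below the dimer-risk threshold (threshold 4).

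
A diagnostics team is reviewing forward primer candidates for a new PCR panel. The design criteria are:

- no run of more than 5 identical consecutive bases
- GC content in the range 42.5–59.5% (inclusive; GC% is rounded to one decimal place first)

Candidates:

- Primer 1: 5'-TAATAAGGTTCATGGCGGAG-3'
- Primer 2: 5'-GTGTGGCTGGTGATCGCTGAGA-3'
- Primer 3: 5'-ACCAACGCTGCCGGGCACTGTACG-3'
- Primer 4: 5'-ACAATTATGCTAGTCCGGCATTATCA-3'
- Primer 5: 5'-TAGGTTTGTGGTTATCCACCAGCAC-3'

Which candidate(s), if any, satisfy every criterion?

Primer 1 (20 nt, A=6 T=5 G=7 C=2): longest run = 2 ✓; GC 9/20 = 45.0% ✓ — passes.
Primer 2 (22 nt, A=3 T=6 G=10 C=3): longest run = 2 ✓; GC 13/22 = 59.1% ✓ — passes.
Primer 3 (24 nt, A=5 T=3 G=7 C=9): longest run = 3 ✓; GC 16/24 = 66.7%, outside 42.5–59.5% ✗ — fails.
Primer 4 (26 nt, A=8 T=8 G=4 C=6): longest run = 2 ✓; GC 10/26 = 38.5%, outside 42.5–59.5% ✗ — fails.
Primer 5 (25 nt, A=5 T=8 G=6 C=6): longest run = 3 ✓; GC 12/25 = 48.0% ✓ — passes.

Primer 1, Primer 2 and Primer 5.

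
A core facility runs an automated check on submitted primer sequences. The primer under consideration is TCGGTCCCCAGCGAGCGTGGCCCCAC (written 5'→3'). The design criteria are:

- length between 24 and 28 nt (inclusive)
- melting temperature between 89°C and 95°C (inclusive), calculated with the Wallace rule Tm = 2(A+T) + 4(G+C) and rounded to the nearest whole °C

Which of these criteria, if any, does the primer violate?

Meets all criteria.

Base counts: A=3, T=3, G=8, C=12 (length 26).
length: length 26 ✓
Tm: Tm = 2·6 + 4·20 = 92°C ✓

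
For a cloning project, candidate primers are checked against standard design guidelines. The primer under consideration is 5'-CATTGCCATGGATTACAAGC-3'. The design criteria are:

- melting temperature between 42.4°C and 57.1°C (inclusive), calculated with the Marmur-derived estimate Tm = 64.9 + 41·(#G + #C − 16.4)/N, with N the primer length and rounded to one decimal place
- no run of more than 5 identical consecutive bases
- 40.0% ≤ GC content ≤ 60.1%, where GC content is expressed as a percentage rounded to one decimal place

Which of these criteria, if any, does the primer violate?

Base counts: A=6, T=5, G=4, C=5 (length 20).
Tm: Tm = 64.9 + 41·(9 − 16.4)/20 = 49.7°C ✓
homopolymer run: longest run = 2 ✓
GC content: GC 9/20 = 45.0% ✓

Meets all criteria.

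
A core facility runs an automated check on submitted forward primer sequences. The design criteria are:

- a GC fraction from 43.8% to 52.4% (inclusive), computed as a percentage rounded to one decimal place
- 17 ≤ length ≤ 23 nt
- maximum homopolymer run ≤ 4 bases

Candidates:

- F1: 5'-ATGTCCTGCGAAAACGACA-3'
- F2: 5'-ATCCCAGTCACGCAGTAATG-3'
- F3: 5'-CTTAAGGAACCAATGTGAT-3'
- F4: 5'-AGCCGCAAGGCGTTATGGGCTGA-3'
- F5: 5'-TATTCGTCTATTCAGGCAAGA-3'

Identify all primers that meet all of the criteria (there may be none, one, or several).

F1 (19 nt, A=7 T=3 G=4 C=5): GC 9/19 = 47.4% ✓; length 19 ✓; longest run = 4 ✓ — passes.
F2 (20 nt, A=6 T=4 G=4 C=6): GC 10/20 = 50.0% ✓; length 20 ✓; longest run = 3 ✓ — passes.
F3 (19 nt, A=7 T=5 G=4 C=3): GC 7/19 = 36.8%, outside 43.8–52.4% ✗; length 19 ✓; longest run = 2 ✓ — fails.
F4 (23 nt, A=5 T=4 G=9 C=5): GC 14/23 = 60.9%, outside 43.8–52.4% ✗; length 23 ✓; longest run = 3 ✓ — fails.
F5 (21 nt, A=6 T=7 G=4 C=4): GC 8/21 = 38.1%, outside 43.8–52.4% ✗; length 21 ✓; longest run = 2 ✓ — fails.

F1 and F2.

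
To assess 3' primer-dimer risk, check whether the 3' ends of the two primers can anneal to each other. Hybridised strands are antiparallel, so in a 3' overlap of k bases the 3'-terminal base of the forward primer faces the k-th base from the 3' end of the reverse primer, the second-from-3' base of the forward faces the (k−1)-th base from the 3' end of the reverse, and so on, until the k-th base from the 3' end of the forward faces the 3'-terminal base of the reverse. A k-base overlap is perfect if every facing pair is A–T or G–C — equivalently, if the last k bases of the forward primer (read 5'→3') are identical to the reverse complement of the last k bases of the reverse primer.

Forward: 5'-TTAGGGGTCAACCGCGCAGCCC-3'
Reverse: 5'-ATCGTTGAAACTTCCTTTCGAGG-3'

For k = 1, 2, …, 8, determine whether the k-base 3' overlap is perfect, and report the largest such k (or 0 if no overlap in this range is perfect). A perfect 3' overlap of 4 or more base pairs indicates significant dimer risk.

Last 8 bases (5'→3') — forward …CGCAGCCC, reverse …TTTCGAGG.
Reverse complement of the reverse primer's last 8 bases: CCTCGAAA; its first k bases are the reverse complement of the reverse primer's last k bases, so a perfect k-base overlap needs the forward primer's last k bases to equal them.
Comparing (forward last k vs required): k=1: C vs C ✓; k=2: CC vs CC ✓; k=3: CCC vs CCT ✗; k=4: GCCC vs CCTC ✗; k=5: AGCCC vs CCTCG ✗; k=6: CAGCCC vs CCTCGA ✗; k=7: GCAGCCC vs CCTCGAA ✗; k=8: CGCAGCCC vs CCTCGAAA ✗.
Perfect overlaps at k = 1, 2; the largest is 2.

Longest perfect overlap: 2 complementary base pairs; below the dimer-risk threshold (threshold 4).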